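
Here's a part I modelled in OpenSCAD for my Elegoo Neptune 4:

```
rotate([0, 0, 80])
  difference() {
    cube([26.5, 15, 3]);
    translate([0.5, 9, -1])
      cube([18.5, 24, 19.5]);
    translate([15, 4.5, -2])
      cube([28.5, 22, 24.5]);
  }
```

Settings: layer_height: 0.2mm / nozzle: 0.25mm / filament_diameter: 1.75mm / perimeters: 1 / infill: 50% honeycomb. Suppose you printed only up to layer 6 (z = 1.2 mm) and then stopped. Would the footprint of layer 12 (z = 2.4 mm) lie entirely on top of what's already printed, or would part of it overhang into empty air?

Compare the two slices. At z = 1.2: the cube (footprint 26.5×15) is included at this height (area 397.50 mm²); the 18.5×24 cube at (0.5, 9) contributes its full rectangle (area 444.00 mm²); the 28.5×22 cube at (15, 4.5) contributes its full rectangle (area 627.00 mm²); Subtracting the remaining from the first: starting from the 26.5×15 cube (397.50 mm²), the 18.5×24 cube at (0.5, 9) partially overlaps it — only the 111.00 mm² overlap (of its 444.00 mm²) is removed, clipping the outline; the 28.5×22 cube at (15, 4.5) partially overlaps it — only the 96.75 mm² overlap (of its 627.00 mm²) is removed, clipping the outline — area = 189.75 mm²; (rotated 80° about Z; rotation is an isometry so areas/perimeters/island counts are preserved). At z = 2.4: the cube is present — its section is the full 26.5×15 rectangle (area 397.50 mm²); the cube at (0.5, 9) is present — its section is the full 18.5×24 rectangle (area 444.00 mm²); the cube at (15, 4.5) (footprint 28.5×22) is included at this height (area 627.00 mm²); After the difference (first − rest): starting from the 26.5×15 cube (397.50 mm²), the 18.5×24 cube at (0.5, 9) partially overlaps it — only the 111.00 mm² overlap (of its 444.00 mm²) is removed, clipping the outline; the 28.5×22 cube at (15, 4.5) partially overlaps it — only the 96.75 mm² overlap (of its 627.00 mm²) is removed, clipping the outline — area = 189.75 mm²; (whole slice rotated 80° about Z — lengths, areas and connectivity unchanged). Checking containment: the cross-section at z = 2.4 is a subset of the cross-section at z = 1.2.

entirely on top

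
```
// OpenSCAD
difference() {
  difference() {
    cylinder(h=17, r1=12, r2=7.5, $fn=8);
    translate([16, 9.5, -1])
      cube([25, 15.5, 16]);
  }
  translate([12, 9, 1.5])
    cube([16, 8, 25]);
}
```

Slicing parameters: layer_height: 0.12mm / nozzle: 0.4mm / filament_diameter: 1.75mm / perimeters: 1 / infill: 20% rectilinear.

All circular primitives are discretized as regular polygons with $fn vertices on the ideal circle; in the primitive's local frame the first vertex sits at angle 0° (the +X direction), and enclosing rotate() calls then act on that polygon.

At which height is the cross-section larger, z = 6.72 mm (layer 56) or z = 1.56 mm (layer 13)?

Layer 56 (z = 6.72): the cone contributes a regular 8-gon of circumradius 10.221 (interpolated between r1=12 and r2=7.5 at t=0.395) (area = (8/2)·10.221²·sin(360°/8) = 295.49 mm²); the cube at (16, 9.5) (footprint 25×15.5) is included at this height (area 387.50 mm²); After the difference (first − rest): starting from the cone (295.49 mm²), the 25×15.5 cube at (16, 9.5) misses the remaining region (no effect) — area = 295.49 mm²; the cube at (12, 9) is present — its section is the full 16×8 rectangle (area 128.00 mm²); After the difference (first − rest): starting from the result so far (295.49 mm²), the 16×8 cube at (12, 9) misses the remaining region (no effect) — area = 295.49 mm². So its area = 295.49 mm². Layer 13 (z = 1.56): the cone contributes a regular 8-gon of circumradius 11.587 (interpolated between r1=12 and r2=7.5 at t=0.092) (area = (8/2)·11.587²·sin(360°/8) = 379.74 mm²); the cube at (16, 9.5) (footprint 25×15.5) is included at this height (area 387.50 mm²); Subtracting the remaining from the first: starting from the cone (379.74 mm²), the 25×15.5 cube at (16, 9.5) misses the remaining region (no effect) — area = 379.74 mm²; the cube at (12, 9) (footprint 16×8) is included at this height (area 128.00 mm²); After the difference (first − rest): starting from that combined region (379.74 mm²), the 16×8 cube at (12, 9) misses the remaining region (no effect) — area = 379.74 mm². So its area = 379.74 mm². Layer 13 is larger (379.74 vs 295.49 mm²).

layer 13 (z = 1.56 mm)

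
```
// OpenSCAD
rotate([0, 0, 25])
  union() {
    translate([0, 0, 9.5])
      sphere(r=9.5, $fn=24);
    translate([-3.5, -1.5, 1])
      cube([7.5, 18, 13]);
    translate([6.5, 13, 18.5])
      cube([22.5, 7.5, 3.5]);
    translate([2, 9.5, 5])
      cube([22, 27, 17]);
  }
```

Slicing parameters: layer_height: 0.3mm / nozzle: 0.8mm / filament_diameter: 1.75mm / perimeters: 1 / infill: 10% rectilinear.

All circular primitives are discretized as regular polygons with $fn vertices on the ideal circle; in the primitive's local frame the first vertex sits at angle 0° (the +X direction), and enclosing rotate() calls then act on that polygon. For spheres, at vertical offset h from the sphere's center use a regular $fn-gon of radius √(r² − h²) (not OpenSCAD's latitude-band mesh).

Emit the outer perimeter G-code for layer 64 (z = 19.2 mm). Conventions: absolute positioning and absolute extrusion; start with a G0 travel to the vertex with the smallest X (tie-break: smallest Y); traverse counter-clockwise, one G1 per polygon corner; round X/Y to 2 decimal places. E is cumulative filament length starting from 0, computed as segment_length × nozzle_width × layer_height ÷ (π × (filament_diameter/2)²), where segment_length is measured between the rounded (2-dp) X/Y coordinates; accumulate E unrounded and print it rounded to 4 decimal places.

G0 X-13.61 Y33.93 Z19.20
G1 X-2.20 Y9.46 E2.6940
G1 X17.74 Y18.75 E4.8890
G1 X16.26 Y21.92 E5.2381
G1 X20.79 Y24.04 E5.7371
G1 X17.62 Y30.84 E6.4857
G1 X13.09 Y28.72 E6.9848
G1 X6.33 Y43.22 E8.5811
G1 X-13.61 Y33.93 E10.7761

At z = 19.2 mm: the sphere does not reach this height (|z−center|=9.700 > r=9.5); the cube at (-3.5, -1.5) does not reach this height (z outside [1, 14]); the cube at (6.5, 13) is present — its section is the full 22.5×7.5 rectangle; the 22×27 cube at (2, 9.5) contributes its full rectangle; Merging all regions: the regions partially overlap (shared area 131.25 mm²), so overlapping operands fuse into one piece — 1 connected region; (whole slice rotated 25° about Z — lengths, areas and connectivity unchanged). The outline is a single polygon with 8 vertices. Extrusion per mm of travel: 0.8 × 0.3 / (π × 0.875²) = 0.099780. Accumulating E over each segment gives final E = 10.7761.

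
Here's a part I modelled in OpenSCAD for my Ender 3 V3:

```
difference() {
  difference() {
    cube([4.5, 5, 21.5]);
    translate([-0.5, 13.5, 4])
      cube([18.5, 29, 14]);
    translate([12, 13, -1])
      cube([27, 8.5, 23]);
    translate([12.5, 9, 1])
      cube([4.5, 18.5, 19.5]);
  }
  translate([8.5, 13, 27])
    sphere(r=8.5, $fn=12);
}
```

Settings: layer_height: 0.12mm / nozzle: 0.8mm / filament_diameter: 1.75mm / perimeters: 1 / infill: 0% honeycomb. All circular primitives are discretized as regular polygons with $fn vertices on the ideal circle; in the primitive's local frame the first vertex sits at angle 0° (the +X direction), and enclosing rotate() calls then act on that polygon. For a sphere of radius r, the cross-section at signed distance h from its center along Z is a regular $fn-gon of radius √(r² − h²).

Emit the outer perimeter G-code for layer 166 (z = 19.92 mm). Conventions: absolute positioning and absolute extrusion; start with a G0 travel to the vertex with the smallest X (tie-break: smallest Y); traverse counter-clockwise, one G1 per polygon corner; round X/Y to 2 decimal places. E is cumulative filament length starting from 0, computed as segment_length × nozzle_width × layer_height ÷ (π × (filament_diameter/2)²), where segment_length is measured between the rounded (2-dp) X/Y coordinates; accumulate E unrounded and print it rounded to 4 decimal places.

G0 X0.00 Y0.00 Z19.92
G1 X4.50 Y0.00 E0.1796
G1 X4.50 Y5.00 E0.3792
G1 X0.00 Y5.00 E0.5588
G1 X0.00 Y0.00 E0.7583

At z = 19.92 mm: the 4.5×5 cube contributes its full rectangle; the cube at (-0.5, 13.5) is absent (z outside [4, 18]); the cube at (12, 13) (footprint 27×8.5) is included at this height; the 4.5×18.5 cube at (12.5, 9) contributes its full rectangle; Subtracting the remaining from the first: starting from the 4.5×5 cube, the 27×8.5 cube at (12, 13) misses the remaining region (no effect); the 4.5×18.5 cube at (12.5, 9) misses the remaining region (no effect) — 1 connected region; the r=8.5 sphere at (8.5, 13) contributes a regular 12-gon of circumradius √(8.5²−7.08²) = 4.704; Taking the first minus the rest: starting from the result so far, the r=8.5 sphere at (8.5, 13) misses the remaining region (no effect) — 1 connected region. The outline is a single polygon with 4 vertices. Extrusion per mm of travel: 0.8 × 0.12 / (π × 0.875²) = 0.039912. Accumulating E over each segment gives final E = 0.7583.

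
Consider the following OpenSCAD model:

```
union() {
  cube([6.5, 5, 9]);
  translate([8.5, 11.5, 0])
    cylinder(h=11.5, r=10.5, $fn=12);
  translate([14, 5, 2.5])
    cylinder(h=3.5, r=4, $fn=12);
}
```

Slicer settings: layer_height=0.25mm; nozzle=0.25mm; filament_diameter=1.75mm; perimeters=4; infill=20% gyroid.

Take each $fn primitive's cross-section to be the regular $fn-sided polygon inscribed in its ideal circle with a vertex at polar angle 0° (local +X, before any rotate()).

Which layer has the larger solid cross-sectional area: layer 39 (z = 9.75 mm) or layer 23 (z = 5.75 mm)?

layer 23 (z = 5.75 mm)

Layer 39 (z = 9.75): the cube does not reach this height (z outside [0, 9]); the cylinder at (8.5, 11.5): section is a regular 12-gon, circumradius r=10.5 (area = (12/2)·10.500²·sin(360°/12) = 330.75 mm²); the cylinder at (14, 5) is not intersected at this z (z outside [2.5, 6]); Taking the union: only the r=10.5 cylinder at (8.5, 11.5) is present, so the union is just that shape — area = 330.75 mm². So its area = 330.75 mm². Layer 23 (z = 5.75): the 6.5×5 cube contributes its full rectangle (area 32.50 mm²); the r=10.5 cylinder at (8.5, 11.5) contributes a regular 12-gon of circumradius 10.5 (area = (12/2)·10.500²·sin(360°/12) = 330.75 mm²); the r=4 cylinder at (14, 5) gives a regular 12-gon of circumradius 4 (constant along its height) (area = (12/2)·4.000²·sin(360°/12) = 48.00 mm²); Taking the union: the regions partially overlap — summed areas 411.25 mm² minus the doubly-counted overlap 48.90 mm² gives 362.35 mm² — area = 362.35 mm². So its area = 362.35 mm². Layer 23 is larger (362.35 vs 330.75 mm²).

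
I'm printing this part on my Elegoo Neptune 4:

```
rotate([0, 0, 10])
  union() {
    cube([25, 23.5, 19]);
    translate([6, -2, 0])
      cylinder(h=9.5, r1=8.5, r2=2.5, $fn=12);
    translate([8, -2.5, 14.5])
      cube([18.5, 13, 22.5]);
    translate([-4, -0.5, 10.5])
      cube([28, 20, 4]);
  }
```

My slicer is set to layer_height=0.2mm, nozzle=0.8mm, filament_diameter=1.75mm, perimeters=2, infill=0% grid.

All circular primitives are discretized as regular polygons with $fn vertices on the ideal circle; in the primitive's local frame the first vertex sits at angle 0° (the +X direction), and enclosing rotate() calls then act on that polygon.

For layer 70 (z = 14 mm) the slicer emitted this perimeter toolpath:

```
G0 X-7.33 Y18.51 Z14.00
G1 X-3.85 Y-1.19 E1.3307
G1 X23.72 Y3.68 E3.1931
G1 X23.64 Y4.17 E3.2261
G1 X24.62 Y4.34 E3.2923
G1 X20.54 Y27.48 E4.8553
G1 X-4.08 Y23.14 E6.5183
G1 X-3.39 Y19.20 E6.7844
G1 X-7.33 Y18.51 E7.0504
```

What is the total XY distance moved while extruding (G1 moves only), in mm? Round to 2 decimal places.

105.99 mm

Sum the Euclidean lengths of each G1 segment: total = 105.99 mm.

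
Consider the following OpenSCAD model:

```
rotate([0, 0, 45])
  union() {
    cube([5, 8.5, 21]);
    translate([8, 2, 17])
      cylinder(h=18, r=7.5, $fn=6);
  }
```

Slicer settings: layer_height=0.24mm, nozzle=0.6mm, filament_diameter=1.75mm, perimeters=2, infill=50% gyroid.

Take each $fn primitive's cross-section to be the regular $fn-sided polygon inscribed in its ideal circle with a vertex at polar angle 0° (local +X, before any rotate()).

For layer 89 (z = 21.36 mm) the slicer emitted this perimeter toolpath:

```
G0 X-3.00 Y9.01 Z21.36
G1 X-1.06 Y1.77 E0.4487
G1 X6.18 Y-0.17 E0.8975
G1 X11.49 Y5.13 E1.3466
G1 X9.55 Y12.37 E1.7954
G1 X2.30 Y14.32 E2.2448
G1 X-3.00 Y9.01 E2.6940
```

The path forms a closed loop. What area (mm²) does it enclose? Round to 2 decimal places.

Apply the shoelace formula to the sequence of (X, Y) vertices; enclosed area = 146.13 mm².

146.13 mm²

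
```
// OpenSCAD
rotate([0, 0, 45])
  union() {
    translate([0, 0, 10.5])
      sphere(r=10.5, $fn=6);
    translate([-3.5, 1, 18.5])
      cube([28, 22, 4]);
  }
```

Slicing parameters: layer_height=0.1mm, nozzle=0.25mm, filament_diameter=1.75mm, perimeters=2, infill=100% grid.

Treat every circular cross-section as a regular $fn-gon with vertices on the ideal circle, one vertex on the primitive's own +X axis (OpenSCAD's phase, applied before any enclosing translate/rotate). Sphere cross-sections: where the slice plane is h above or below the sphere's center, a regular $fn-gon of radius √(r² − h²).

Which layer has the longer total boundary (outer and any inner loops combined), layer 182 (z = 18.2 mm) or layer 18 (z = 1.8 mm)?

Layer 182 (z = 18.2): the r=10.5 sphere contributes a regular 6-gon of circumradius √(10.5²−7.7²) = 7.139 (perimeter = 2·6·7.139·sin(180°/6) = 42.83 mm); the cube at (-3.5, 1) is not intersected at this z (z outside [18.5, 22.5]); Combining (union): only the r=10.5 sphere is present, so the union is just that shape — boundary = 42.83 mm; (whole slice rotated 45° about Z — lengths, areas and connectivity unchanged). So its perimeter = 42.83 mm. Layer 18 (z = 1.8): the r=10.5 sphere contributes a regular 6-gon of circumradius √(10.5²−8.7²) = 5.879 (perimeter = 2·6·5.879·sin(180°/6) = 35.27 mm); the cube at (-3.5, 1) is not intersected at this z (z outside [18.5, 22.5]); Taking the union: only the r=10.5 sphere is present, so the union is just that shape — boundary = 35.27 mm; (whole slice rotated 45° about Z — lengths, areas and connectivity unchanged). So its perimeter = 35.27 mm. Layer 182 is larger (42.83 vs 35.27 mm).

layer 182 (z = 18.2 mm)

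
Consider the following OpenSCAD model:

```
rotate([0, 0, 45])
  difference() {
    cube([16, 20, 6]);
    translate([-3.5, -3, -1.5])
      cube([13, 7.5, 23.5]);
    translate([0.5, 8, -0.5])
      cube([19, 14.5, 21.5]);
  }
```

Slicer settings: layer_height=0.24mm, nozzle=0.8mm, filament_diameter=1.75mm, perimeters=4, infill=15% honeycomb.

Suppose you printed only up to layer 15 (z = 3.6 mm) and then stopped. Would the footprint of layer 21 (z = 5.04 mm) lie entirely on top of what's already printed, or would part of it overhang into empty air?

Compare the two slices. At z = 3.6: the 16×20 cube contributes its full rectangle (area 320.00 mm²); the 13×7.5 cube at (-3.5, -3) contributes its full rectangle (area 97.50 mm²); the cube at (0.5, 8) (footprint 19×14.5) is included at this height (area 275.50 mm²); Subtracting the remaining from the first: starting from the 16×20 cube (320.00 mm²), the 13×7.5 cube at (-3.5, -3) partially overlaps it — only the 42.75 mm² overlap (of its 97.50 mm²) is removed, clipping the outline; the 19×14.5 cube at (0.5, 8) partially overlaps it — only the 186.00 mm² overlap (of its 275.50 mm²) is removed, clipping the outline — area = 91.25 mm²; (whole slice rotated 45° about Z — lengths, areas and connectivity unchanged). At z = 5.04: the 16×20 cube contributes its full rectangle (area 320.00 mm²); the 13×7.5 cube at (-3.5, -3) contributes its full rectangle (area 97.50 mm²); the cube at (0.5, 8) (footprint 19×14.5) is included at this height (area 275.50 mm²); Taking the first minus the rest: starting from the 16×20 cube (320.00 mm²), the 13×7.5 cube at (-3.5, -3) partially overlaps it — only the 42.75 mm² overlap (of its 97.50 mm²) is removed, clipping the outline; the 19×14.5 cube at (0.5, 8) partially overlaps it — only the 186.00 mm² overlap (of its 275.50 mm²) is removed, clipping the outline — area = 91.25 mm²; (rotated 45° about Z; rotation is an isometry so areas/perimeters/island counts are preserved). Checking containment: the cross-section at z = 5.04 is a subset of the cross-section at z = 3.6.

entirely on top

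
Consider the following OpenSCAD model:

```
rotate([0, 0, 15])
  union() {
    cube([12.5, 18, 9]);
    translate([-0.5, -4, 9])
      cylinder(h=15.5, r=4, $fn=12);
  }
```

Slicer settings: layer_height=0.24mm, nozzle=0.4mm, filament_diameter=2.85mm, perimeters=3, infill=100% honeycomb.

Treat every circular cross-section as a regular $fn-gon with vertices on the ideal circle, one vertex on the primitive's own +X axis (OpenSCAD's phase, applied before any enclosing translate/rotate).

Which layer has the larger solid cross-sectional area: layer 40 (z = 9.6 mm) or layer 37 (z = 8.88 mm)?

Layer 40 (z = 9.6): the cube does not reach this height (z outside [0, 9]); the r=4 cylinder at (-0.5, -4) contributes a regular 12-gon of circumradius 4 (area = (12/2)·4.000²·sin(360°/12) = 48.00 mm²); Merging all regions: only the r=4 cylinder at (-0.5, -4) is present, so the union is just that shape — area = 48.00 mm²; (rotated 15° about Z; rotation is an isometry so areas/perimeters/island counts are preserved). So its area = 48.00 mm². Layer 37 (z = 8.88): the cube is present — its section is the full 12.5×18 rectangle (area 225.00 mm²); the cylinder at (-0.5, -4) is absent (z outside [9, 24.5]); Combining (union): only the 12.5×18 cube is present, so the union is just that shape — area = 225.00 mm²; (whole slice rotated 15° about Z — lengths, areas and connectivity unchanged). So its area = 225.00 mm². Layer 37 is larger (225.00 vs 48.00 mm²).

layer 37 (z = 8.88 mm)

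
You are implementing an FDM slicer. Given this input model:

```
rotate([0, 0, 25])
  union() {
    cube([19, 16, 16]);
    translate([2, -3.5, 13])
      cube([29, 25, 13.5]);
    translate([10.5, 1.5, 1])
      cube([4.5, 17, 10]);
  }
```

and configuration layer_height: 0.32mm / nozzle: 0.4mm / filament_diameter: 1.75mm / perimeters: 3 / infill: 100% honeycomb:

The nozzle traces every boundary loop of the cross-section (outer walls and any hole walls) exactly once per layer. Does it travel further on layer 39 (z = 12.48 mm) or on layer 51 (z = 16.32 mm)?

layer 51 (z = 16.32 mm)

Layer 39 (z = 12.48): the 19×16 cube contributes its full rectangle (perimeter 70.00 mm); the cube at (2, -3.5) is not intersected at this z (z outside [13, 26.5]); the cube at (10.5, 1.5) does not reach this height (z outside [1, 11]); Combining (union): only the 19×16 cube is present, so the union is just that shape — boundary = 70.00 mm; (rotated 25° about Z; rotation is an isometry so areas/perimeters/island counts are preserved). So its perimeter = 70.00 mm. Layer 51 (z = 16.32): the cube is not intersected at this z (z outside [0, 16]); the cube at (2, -3.5) (footprint 29×25) is included at this height (perimeter 108.00 mm); the cube at (10.5, 1.5) does not reach this height (z outside [1, 11]); Taking the union: only the 29×25 cube at (2, -3.5) is present, so the union is just that shape — boundary = 108.00 mm; (whole slice rotated 25° about Z — lengths, areas and connectivity unchanged). So its perimeter = 108.00 mm. Layer 51 is larger (108.00 vs 70.00 mm).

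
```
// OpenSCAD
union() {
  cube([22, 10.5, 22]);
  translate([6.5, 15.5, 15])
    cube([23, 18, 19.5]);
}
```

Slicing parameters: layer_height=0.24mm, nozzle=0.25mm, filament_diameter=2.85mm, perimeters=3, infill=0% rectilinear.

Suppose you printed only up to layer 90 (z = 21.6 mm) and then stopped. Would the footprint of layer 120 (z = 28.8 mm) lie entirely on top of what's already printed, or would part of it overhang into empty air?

entirely on top

Compare the two slices. At z = 21.6: the 22×10.5 cube contributes its full rectangle (area 231.00 mm²); the cube at (6.5, 15.5) is present — its section is the full 23×18 rectangle (area 414.00 mm²); Combining (union): the 2 present regions are separate (no shared area or edge), so areas and boundary lengths simply add and each stays a separate island — area = 645.00 mm². At z = 28.8: the cube is not intersected at this z (z outside [0, 22]); the cube at (6.5, 15.5) is present — its section is the full 23×18 rectangle (area 414.00 mm²); Taking the union: only the 23×18 cube at (6.5, 15.5) is present, so the union is just that shape — area = 414.00 mm². Checking containment: the cross-section at z = 28.8 is a subset of the cross-section at z = 21.6.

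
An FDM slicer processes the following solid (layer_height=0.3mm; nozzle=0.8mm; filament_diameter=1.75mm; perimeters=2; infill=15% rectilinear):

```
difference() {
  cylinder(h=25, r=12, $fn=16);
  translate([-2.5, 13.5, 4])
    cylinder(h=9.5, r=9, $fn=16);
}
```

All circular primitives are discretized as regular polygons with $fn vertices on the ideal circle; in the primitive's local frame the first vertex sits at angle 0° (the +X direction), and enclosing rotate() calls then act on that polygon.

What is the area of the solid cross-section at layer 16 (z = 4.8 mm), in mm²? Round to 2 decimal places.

At z = 4.8 mm: the cylinder: section is a regular 16-gon, circumradius r=12 (area = (16/2)·12.000²·sin(360°/16) = 440.85 mm²); the r=9 cylinder at (-2.5, 13.5) contributes a regular 16-gon of circumradius 9 (area = (16/2)·9.000²·sin(360°/16) = 247.98 mm²); After the difference (first − rest): starting from the r=12 cylinder (440.85 mm²), the r=9 cylinder at (-2.5, 13.5) partially overlaps it — only the 74.28 mm² overlap (of its 247.98 mm²) is removed, clipping the outline — area = 366.57 mm². Overall, the cross-section is a single solid region. Net area = 366.57 mm².

366.57 mm²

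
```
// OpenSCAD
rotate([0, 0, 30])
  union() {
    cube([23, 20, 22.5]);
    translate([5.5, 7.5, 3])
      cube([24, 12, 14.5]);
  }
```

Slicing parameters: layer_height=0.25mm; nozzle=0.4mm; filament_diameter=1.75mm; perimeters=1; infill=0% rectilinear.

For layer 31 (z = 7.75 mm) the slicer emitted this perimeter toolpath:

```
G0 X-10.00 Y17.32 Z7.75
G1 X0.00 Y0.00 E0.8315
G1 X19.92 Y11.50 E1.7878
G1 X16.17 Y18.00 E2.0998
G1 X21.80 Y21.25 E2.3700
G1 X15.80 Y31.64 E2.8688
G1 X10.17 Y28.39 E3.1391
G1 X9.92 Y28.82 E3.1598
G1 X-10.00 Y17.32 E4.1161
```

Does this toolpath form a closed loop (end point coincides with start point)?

yes

Start point (G0): (-10.00, 17.32). End point (last G1): the path returns to the start — closed.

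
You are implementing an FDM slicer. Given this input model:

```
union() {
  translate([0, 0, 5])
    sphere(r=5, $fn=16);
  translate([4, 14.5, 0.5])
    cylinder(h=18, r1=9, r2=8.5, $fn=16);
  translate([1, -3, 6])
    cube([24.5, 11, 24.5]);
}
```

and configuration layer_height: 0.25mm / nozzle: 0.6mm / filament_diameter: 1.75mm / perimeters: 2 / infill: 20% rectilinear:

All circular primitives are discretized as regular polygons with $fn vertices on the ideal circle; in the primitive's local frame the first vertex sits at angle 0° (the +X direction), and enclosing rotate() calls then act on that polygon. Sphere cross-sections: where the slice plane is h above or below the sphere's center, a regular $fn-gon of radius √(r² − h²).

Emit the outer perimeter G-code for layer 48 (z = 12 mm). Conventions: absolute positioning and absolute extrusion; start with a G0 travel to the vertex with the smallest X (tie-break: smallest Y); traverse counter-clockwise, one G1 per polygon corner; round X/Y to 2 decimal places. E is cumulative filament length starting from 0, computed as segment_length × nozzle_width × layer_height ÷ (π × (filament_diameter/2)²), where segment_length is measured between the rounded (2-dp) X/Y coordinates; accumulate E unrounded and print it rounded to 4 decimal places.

At z = 12 mm: the sphere is not intersected at this z (|z−center|=7.000 > r=5); the cone at (4, 14.5) contributes a regular 16-gon of circumradius 8.681 (interpolated between r1=9 and r2=8.5 at t=0.639); the cube at (1, -3) is present — its section is the full 24.5×11 rectangle; Merging all regions: the regions partially overlap (shared area 13.52 mm²), so overlapping operands fuse into one piece — 1 connected region. The outline is a single polygon with 19 vertices. Extrusion per mm of travel: 0.6 × 0.25 / (π × 0.875²) = 0.062363. Accumulating E over each segment gives final E = 6.5998.

G0 X-4.68 Y14.50 Z12.00
G1 X-4.02 Y11.18 E0.2111
G1 X-2.14 Y8.36 E0.4225
G1 X0.68 Y6.48 E0.6338
G1 X1.00 Y6.42 E0.6541
G1 X1.00 Y-3.00 E1.2416
G1 X25.50 Y-3.00 E2.7695
G1 X25.50 Y8.00 E3.4555
G1 X9.60 Y8.00 E4.4470
G1 X10.14 Y8.36 E4.4875
G1 X12.02 Y11.18 E4.6989
G1 X12.68 Y14.50 E4.9100
G1 X12.02 Y17.82 E5.1211
G1 X10.14 Y20.64 E5.3324
G1 X7.32 Y22.52 E5.5438
G1 X4.00 Y23.18 E5.7549
G1 X0.68 Y22.52 E5.9660
G1 X-2.14 Y20.64 E6.1773
G1 X-4.02 Y17.82 E6.3887
G1 X-4.68 Y14.50 E6.5998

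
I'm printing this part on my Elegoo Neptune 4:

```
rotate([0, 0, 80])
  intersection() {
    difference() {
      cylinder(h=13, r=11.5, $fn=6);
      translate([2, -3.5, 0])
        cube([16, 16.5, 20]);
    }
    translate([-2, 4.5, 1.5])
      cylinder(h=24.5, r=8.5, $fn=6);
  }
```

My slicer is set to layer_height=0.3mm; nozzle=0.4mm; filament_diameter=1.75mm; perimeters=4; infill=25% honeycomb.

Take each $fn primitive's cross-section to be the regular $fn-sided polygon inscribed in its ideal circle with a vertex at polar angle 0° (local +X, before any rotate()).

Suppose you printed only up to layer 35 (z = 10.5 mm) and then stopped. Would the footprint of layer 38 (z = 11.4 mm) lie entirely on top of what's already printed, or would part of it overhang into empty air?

entirely on top

Compare the two slices. At z = 10.5: the r=11.5 cylinder contributes a regular 6-gon of circumradius 11.5 (area = (6/2)·11.500²·sin(360°/6) = 343.60 mm²); the cube at (2, -3.5) is present — its section is the full 16×16.5 rectangle (area 264.00 mm²); Subtracting the remaining from the first: starting from the r=11.5 cylinder (343.60 mm²), the 16×16.5 cube at (2, -3.5) partially overlaps it — only the 95.69 mm² overlap (of its 264.00 mm²) is removed, clipping the outline — area = 247.90 mm²; the r=8.5 cylinder at (-2, 4.5) contributes a regular 6-gon of circumradius 8.5 (area = (6/2)·8.500²·sin(360°/6) = 187.71 mm²); After intersecting: the r=8.5 cylinder at (-2, 4.5) partially overlaps that combined region; clipping to the common part keeps 126.18 mm² — area = 126.18 mm²; (rotated 80° about Z; rotation is an isometry so areas/perimeters/island counts are preserved). At z = 11.4: the r=11.5 cylinder contributes a regular 6-gon of circumradius 11.5 (area = (6/2)·11.500²·sin(360°/6) = 343.60 mm²); the cube at (2, -3.5) is present — its section is the full 16×16.5 rectangle (area 264.00 mm²); Taking the first minus the rest: starting from the r=11.5 cylinder (343.60 mm²), the 16×16.5 cube at (2, -3.5) partially overlaps it — only the 95.69 mm² overlap (of its 264.00 mm²) is removed, clipping the outline — area = 247.90 mm²; the cylinder at (-2, 4.5): section is a regular 6-gon, circumradius r=8.5 (area = (6/2)·8.500²·sin(360°/6) = 187.71 mm²); Keeping only the common overlap: the r=8.5 cylinder at (-2, 4.5) partially overlaps that combined region; clipping to the common part keeps 126.18 mm² — area = 126.18 mm²; (rotated 80° about Z; rotation is an isometry so areas/perimeters/island counts are preserved). Checking containment: the cross-section at z = 11.4 is a subset of the cross-section at z = 10.5.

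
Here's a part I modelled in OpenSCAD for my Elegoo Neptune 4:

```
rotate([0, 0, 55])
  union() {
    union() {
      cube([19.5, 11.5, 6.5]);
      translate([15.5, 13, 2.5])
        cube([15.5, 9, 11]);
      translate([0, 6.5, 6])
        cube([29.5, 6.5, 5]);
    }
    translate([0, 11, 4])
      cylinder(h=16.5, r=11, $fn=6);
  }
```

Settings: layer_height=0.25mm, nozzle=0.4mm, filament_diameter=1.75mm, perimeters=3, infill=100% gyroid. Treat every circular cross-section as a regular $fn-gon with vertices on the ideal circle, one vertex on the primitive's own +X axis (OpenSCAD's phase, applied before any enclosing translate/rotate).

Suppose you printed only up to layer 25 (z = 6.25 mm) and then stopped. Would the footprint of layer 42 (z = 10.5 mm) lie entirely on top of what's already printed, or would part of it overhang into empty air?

Compare the two slices. At z = 6.25: the 19.5×11.5 cube contributes its full rectangle (area 224.25 mm²); the cube at (15.5, 13) (footprint 15.5×9) is included at this height (area 139.50 mm²); the cube at (0, 6.5) (footprint 29.5×6.5) is included at this height (area 191.75 mm²); Merging all regions: the regions partially overlap — summed areas 555.50 mm² minus the doubly-counted overlap 97.50 mm² gives 458.00 mm² — area = 458.00 mm²; the r=11 cylinder at (0, 11) gives a regular 6-gon of circumradius 11 (constant along its height) (area = (6/2)·11.000²·sin(360°/6) = 314.37 mm²); Taking the union: the regions partially overlap — summed areas 772.37 mm² minus the doubly-counted overlap 99.44 mm² gives 672.93 mm² — area = 672.93 mm²; (rotated 55° about Z; rotation is an isometry so areas/perimeters/island counts are preserved). At z = 10.5: the cube does not reach this height (z outside [0, 6.5]); the cube at (15.5, 13) (footprint 15.5×9) is included at this height (area 139.50 mm²); the 29.5×6.5 cube at (0, 6.5) contributes its full rectangle (area 191.75 mm²); Combining (union): the 2 present regions share edge segments without overlapping in area, so areas simply add but the touching pieces fuse into one outline (the shared edge portions become interior and drop out of the boundary) — area = 331.25 mm²; the r=11 cylinder at (0, 11) gives a regular 6-gon of circumradius 11 (constant along its height) (area = (6/2)·11.000²·sin(360°/6) = 314.37 mm²); Taking the union: the regions partially overlap — summed areas 645.62 mm² minus the doubly-counted overlap 64.50 mm² gives 581.12 mm² — area = 581.12 mm²; (whole slice rotated 55° about Z — lengths, areas and connectivity unchanged). Checking containment: the cross-section at z = 10.5 is a subset of the cross-section at z = 6.25.

entirely on top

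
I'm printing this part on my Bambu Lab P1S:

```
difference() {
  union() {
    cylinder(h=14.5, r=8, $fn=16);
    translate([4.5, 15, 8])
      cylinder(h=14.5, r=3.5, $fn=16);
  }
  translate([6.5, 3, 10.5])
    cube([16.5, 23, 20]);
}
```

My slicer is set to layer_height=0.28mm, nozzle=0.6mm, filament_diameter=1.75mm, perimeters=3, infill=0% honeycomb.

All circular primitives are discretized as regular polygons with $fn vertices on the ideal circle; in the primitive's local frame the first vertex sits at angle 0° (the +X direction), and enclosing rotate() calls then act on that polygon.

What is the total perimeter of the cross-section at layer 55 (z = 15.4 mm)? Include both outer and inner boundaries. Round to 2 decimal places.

20.83 mm

At z = 15.4 mm: the cylinder does not reach this height (z outside [0, 14.5]); the r=3.5 cylinder at (4.5, 15) contributes a regular 16-gon of circumradius 3.5 (perimeter = 2·16·3.500·sin(180°/16) = 21.85 mm); Combining (union): only the r=3.5 cylinder at (4.5, 15) is present, so the union is just that shape — boundary = 21.85 mm; the cube at (6.5, 3) (footprint 16.5×23) is included at this height (perimeter 79.00 mm); Taking the first minus the rest: starting from that combined region, the 16.5×23 cube at (6.5, 3) partially overlaps it — only the 5.75 mm² overlap (of its 379.50 mm²) is removed, clipping the outline — boundary = 20.83 mm. Overall, the cross-section is a single solid region. Total boundary length (outer) = 20.83 mm.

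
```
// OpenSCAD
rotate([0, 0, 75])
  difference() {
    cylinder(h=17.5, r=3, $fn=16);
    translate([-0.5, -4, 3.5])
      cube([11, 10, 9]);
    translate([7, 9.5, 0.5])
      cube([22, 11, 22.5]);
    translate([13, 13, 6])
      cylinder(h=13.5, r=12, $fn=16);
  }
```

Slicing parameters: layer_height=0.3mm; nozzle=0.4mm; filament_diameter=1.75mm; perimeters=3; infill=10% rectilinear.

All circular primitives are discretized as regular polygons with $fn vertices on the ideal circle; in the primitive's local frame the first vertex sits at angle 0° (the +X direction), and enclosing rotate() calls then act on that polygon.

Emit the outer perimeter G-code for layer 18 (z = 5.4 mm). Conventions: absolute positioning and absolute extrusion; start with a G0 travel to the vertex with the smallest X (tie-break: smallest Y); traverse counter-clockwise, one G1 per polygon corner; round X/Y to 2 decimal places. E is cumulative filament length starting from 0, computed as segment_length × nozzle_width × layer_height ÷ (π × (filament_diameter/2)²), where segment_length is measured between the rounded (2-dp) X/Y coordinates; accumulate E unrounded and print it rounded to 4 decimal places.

At z = 5.4 mm: the r=3 cylinder gives a regular 16-gon of circumradius 3 (constant along its height); the cube at (-0.5, -4) is present — its section is the full 11×10 rectangle; the cube at (7, 9.5) (footprint 22×11) is included at this height; the cylinder at (13, 13) does not reach this height (z outside [6, 19.5]); Taking the first minus the rest: starting from the r=3 cylinder, the 11×10 cube at (-0.5, -4) partially overlaps it — only the 16.73 mm² overlap (of its 110.00 mm²) is removed, clipping the outline; the 22×11 cube at (7, 9.5) misses the remaining region (no effect) — 1 connected region; (whole slice rotated 75° about Z — lengths, areas and connectivity unchanged). The outline is a single polygon with 9 vertices. Extrusion per mm of travel: 0.4 × 0.3 / (π × 0.875²) = 0.049890. Accumulating E over each segment gives final E = 0.7058.

G0 X-2.97 Y-0.39 Z5.40
G1 X-2.60 Y-1.50 E0.0584
G1 X-1.83 Y-2.38 E0.1167
G1 X-0.78 Y-2.90 E0.1752
G1 X0.39 Y-2.97 E0.2336
G1 X1.50 Y-2.60 E0.2920
G1 X2.38 Y-1.83 E0.3504
G1 X2.67 Y-1.23 E0.3836
G1 X-2.93 Y0.27 E0.6728
G1 X-2.97 Y-0.39 E0.7058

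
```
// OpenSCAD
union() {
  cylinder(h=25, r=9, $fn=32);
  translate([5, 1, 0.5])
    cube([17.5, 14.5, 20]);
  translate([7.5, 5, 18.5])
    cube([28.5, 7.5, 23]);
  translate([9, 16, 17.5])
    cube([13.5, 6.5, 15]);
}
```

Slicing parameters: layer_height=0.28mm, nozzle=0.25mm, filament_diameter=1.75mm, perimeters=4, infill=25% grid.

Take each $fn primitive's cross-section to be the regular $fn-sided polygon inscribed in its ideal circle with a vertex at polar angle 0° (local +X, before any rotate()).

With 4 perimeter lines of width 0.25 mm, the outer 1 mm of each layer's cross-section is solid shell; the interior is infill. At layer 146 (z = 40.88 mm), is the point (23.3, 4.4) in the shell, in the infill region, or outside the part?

outside

At z = 40.88 mm: the cylinder is not intersected at this z (z outside [0, 25]); the cube at (5, 1) is not intersected at this z (z outside [0.5, 20.5]); the cube at (7.5, 5) is present — its section is the full 28.5×7.5 rectangle; the cube at (9, 16) is not intersected at this z (z outside [17.5, 32.5]); Taking the union: only the 28.5×7.5 cube at (7.5, 5) is present, so the union is just that shape — 1 connected region. Overall, the cross-section is a single solid region. The nearest boundary edge runs (7.50, 5.00)→(36.00, 5.00); distance from the point to it = 0.60 mm. The point is not inside any of the regions above, so it lies outside the cross-section (0.60 mm from the nearest boundary).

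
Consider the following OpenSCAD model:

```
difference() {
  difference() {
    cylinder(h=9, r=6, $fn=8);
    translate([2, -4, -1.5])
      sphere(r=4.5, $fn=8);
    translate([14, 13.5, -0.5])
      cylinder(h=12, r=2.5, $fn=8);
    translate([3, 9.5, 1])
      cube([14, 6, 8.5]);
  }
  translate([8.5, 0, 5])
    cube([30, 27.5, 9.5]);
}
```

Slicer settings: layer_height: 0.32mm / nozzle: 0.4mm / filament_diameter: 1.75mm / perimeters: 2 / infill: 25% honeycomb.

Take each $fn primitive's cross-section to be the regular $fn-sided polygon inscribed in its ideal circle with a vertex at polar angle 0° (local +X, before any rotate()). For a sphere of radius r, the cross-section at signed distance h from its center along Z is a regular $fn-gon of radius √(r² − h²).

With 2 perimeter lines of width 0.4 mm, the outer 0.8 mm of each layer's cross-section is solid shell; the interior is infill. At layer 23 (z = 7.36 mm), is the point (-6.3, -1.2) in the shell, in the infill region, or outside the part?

outside

At z = 7.36 mm: the r=6 cylinder gives a regular 8-gon of circumradius 6 (constant along its height); the sphere at (2, -4) is not intersected at this z (|z−center|=8.860 > r=4.5); the cylinder at (14, 13.5): section is a regular 8-gon, circumradius r=2.5; the cube at (3, 9.5) is present — its section is the full 14×6 rectangle; Subtracting the remaining from the first: starting from the r=6 cylinder, the r=2.5 cylinder at (14, 13.5) misses the remaining region (no effect); the 14×6 cube at (3, 9.5) misses the remaining region (no effect) — 1 connected region; the cube at (8.5, 0) (footprint 30×27.5) is included at this height; Taking the first minus the rest: starting from that combined region, the 30×27.5 cube at (8.5, 0) misses the remaining region (no effect) — 1 connected region. Overall, the cross-section is a single solid region. The nearest boundary edge runs (-4.24, -4.24)→(-6.00, 0.00); distance from the point to it = 0.74 mm. The point is not inside any of the regions above, so it lies outside the cross-section (0.74 mm from the nearest boundary).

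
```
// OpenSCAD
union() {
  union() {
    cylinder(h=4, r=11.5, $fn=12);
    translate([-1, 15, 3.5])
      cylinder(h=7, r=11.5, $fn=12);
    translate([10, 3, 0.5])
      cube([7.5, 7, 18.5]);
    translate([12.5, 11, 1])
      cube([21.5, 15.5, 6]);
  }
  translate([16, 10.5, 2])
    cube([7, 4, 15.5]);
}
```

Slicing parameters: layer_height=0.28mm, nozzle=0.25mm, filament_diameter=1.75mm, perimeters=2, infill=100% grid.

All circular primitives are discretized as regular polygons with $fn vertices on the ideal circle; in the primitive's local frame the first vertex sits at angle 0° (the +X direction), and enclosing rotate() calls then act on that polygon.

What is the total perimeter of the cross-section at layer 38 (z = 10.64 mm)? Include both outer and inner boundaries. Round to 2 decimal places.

At z = 10.64 mm: the cylinder is absent (z outside [0, 4]); the cylinder at (-1, 15) does not reach this height (z outside [3.5, 10.5]); the cube at (10, 3) is present — its section is the full 7.5×7 rectangle (perimeter 29.00 mm); the cube at (12.5, 11) is absent (z outside [1, 7]); Taking the union: only the 7.5×7 cube at (10, 3) is present, so the union is just that shape — boundary = 29.00 mm; the cube at (16, 10.5) (footprint 7×4) is included at this height (perimeter 22.00 mm); Taking the union: the 2 present regions are separate (no shared area or edge), so areas and boundary lengths simply add and each stays a separate island — boundary = 51.00 mm. Overall, the cross-section has 2 separate islands. Total boundary length (outer) = 51.00 mm.

51.00 mm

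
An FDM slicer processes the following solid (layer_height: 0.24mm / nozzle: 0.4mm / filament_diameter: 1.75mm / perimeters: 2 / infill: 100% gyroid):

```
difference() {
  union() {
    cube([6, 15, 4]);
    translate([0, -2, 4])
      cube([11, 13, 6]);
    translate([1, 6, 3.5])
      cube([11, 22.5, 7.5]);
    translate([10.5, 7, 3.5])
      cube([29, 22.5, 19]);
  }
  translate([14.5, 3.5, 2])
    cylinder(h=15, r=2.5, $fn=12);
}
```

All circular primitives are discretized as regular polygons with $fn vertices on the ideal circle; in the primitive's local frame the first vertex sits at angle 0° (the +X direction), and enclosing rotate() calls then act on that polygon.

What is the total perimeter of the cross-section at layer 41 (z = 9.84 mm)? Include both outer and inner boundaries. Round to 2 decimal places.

142.00 mm

At z = 9.84 mm: the cube is not intersected at this z (z outside [0, 4]); the cube at (0, -2) (footprint 11×13) is included at this height (perimeter 48.00 mm); the 11×22.5 cube at (1, 6) contributes its full rectangle (perimeter 67.00 mm); the cube at (10.5, 7) (footprint 29×22.5) is included at this height (perimeter 103.00 mm); Taking the union: the regions partially overlap (shared area 82.25 mm²), so the edge portions inside another operand are dropped and the merged outline is re-measured after clipping — boundary = 142.00 mm; the cylinder at (14.5, 3.5): section is a regular 12-gon, circumradius r=2.5 (perimeter = 2·12·2.500·sin(180°/12) = 15.53 mm); After the difference (first − rest): starting from that combined region, the r=2.5 cylinder at (14.5, 3.5) misses the remaining region (no effect) — boundary = 142.00 mm. Overall, the cross-section is a single solid region. Total boundary length (outer) = 142.00 mm.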